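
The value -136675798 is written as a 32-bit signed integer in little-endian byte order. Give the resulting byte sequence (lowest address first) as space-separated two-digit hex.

Two's complement of -136675798 in 32 bits: 136675798 = 0x082581D6; invert → 0xF7DA7E29; add 1 → 0xF7DA7E2A.
Split into bytes (most-significant first): F7 DA 7E 2A.
Little-endian: lowest address holds the least-significant byte.
So at ascending addresses the bytes are 2A 7E DA F7.

2A 7E DA F7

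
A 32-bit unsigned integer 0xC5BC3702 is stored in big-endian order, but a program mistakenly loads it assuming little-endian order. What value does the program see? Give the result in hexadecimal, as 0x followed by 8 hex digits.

0x0237BCC5

Stored big-endian, the bytes at ascending addresses are C5 BC 37 02.
Read back as little-endian, the first byte is least significant, giving 0x0237BCC5.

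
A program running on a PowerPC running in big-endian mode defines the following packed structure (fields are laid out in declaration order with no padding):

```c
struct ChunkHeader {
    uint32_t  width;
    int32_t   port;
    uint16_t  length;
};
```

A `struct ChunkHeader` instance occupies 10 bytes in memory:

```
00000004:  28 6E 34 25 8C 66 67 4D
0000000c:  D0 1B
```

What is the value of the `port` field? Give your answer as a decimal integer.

-1939445939

`port` follows `width` (4 bytes), so it starts at byte offset 4 and occupies 4 bytes.
Bytes at offsets 4..7: 8C 66 67 4D.
Big-endian stores the most-significant byte at the lowest address.
The bytes are already most-significant first: 0x8C66674D.
Top bit is set, so as a signed 32-bit value this is 0x8C66674D − 2^32 = -1939445939.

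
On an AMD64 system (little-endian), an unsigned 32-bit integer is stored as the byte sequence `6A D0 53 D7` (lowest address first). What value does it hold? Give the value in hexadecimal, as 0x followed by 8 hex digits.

Little-endian: lowest address holds the least-significant byte.
Reassemble most-significant byte first: D7 53 D0 6A → 0xD753D06A.

0xD753D06A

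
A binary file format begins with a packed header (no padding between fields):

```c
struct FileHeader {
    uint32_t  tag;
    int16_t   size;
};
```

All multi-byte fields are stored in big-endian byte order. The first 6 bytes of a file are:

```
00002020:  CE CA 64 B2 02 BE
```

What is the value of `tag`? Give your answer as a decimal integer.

`tag` is the first field, at byte offset 0, occupying 4 bytes.
Bytes at offsets 0..3: CE CA 64 B2.
Big-endian: lowest address holds the most-significant byte.
The bytes are already most-significant first: 0xCECA64B2.
0xCECA64B2 = 3469370546.

3469370546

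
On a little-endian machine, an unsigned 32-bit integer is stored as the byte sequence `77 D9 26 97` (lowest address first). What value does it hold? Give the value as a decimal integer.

2535905655

Little-endian stores the least-significant byte at the lowest address.
Reassemble most-significant byte first: 97 26 D9 77 → 0x9726D977.
0x9726D977 = 2535905655.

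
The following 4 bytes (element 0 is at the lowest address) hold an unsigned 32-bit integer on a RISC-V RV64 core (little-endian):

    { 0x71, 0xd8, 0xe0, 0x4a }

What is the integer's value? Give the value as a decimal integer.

1256249457

Little-endian: lowest address holds the least-significant byte.
Reassemble most-significant byte first: 4A E0 D8 71 → 0x4AE0D871.
0x4AE0D871 = 1256249457.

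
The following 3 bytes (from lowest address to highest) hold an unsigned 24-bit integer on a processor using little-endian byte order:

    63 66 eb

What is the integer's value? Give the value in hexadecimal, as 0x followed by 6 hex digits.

0xEB6663

Little-endian stores the least-significant byte at the lowest address.
Reassemble most-significant byte first: EB 66 63 → 0xEB6663.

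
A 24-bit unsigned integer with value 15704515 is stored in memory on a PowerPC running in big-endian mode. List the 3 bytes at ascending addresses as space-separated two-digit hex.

EF A1 C3

15704515 in hexadecimal, padded to 24 bits, is 0xEFA1C3.
Split into bytes (most-significant first): EF A1 C3.
Big-endian stores the most-significant byte at the lowest address.
So the memory order matches the most-significant-first order: EF A1 C3.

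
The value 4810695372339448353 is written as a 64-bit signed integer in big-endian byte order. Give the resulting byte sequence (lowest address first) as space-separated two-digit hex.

4810695372339448353 in hexadecimal, padded to 64 bits, is 0x42C305F3F6E88A21.
Split into bytes (most-significant first): 42 C3 05 F3 F6 E8 8A 21.
In big-endian order the high byte comes first in memory.
So the memory order matches the most-significant-first order: 42 C3 05 F3 F6 E8 8A 21.

42 C3 05 F3 F6 E8 8A 21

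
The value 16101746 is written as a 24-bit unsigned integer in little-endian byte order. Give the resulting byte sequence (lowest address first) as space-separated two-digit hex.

72 B1 F5

16101746 in hexadecimal, padded to 24 bits, is 0xF5B172.
Split into bytes (most-significant first): F5 B1 72.
In little-endian order the low byte comes first in memory.
So at ascending addresses the bytes are 72 B1 F5.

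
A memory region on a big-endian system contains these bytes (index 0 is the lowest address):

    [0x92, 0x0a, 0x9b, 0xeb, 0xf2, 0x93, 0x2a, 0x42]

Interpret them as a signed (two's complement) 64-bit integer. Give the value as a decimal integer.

Big-endian stores the most-significant byte at the lowest address.
The bytes are already most-significant first: 0x920A9BEBF2932A42.
Top bit is set, so as a signed 64-bit value this is 0x920A9BEBF2932A42 − 2^64 = -7923349156715615678.

-7923349156715615678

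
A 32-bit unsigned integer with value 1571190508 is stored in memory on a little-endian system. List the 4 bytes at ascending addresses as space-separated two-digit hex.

EC 76 A6 5D

1571190508 in hexadecimal, padded to 32 bits, is 0x5DA676EC.
Split into bytes (most-significant first): 5D A6 76 EC.
In little-endian order the low byte comes first in memory.
So at ascending addresses the bytes are EC 76 A6 5D.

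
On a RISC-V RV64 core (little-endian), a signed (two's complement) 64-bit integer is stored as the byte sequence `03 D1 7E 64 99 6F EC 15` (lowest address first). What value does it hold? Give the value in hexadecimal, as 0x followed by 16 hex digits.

0x15EC6F99647ED103

Little-endian stores the least-significant byte at the lowest address.
Reassemble most-significant byte first: 15 EC 6F 99 64 7E D1 03 → 0x15EC6F99647ED103.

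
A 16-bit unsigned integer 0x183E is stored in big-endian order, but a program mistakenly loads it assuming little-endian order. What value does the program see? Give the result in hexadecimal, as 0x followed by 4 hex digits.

0x3E18

Stored big-endian, the bytes at ascending addresses are 18 3E.
Read back as little-endian, the first byte is least significant, giving 0x3E18.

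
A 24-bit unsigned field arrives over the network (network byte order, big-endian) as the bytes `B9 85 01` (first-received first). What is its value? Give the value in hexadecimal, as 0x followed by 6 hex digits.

0xB98501

Big-endian stores the most-significant byte at the lowest address.
The bytes are already most-significant first: 0xB98501.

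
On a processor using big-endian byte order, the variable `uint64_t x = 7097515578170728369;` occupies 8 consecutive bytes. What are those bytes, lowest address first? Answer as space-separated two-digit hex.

7097515578170728369 in hexadecimal, padded to 64 bits, is 0x627F70D068AADFB1.
Split into bytes (most-significant first): 62 7F 70 D0 68 AA DF B1.
In big-endian order the high byte comes first in memory.
So the memory order matches the most-significant-first order: 62 7F 70 D0 68 AA DF B1.

62 7F 70 D0 68 AA DF B1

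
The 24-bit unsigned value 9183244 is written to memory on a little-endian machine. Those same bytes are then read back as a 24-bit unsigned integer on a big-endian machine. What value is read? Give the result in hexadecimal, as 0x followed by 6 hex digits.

9183244 in 24-bit hexadecimal is 0x8C200C.
Stored little-endian, the bytes at ascending addresses are 0C 20 8C.
Read back as big-endian, the last byte is least significant, giving 0x0C208C.

0x0C208C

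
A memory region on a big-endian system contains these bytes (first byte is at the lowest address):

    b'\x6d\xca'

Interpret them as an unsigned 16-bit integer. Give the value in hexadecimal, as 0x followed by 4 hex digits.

In big-endian order the high byte comes first in memory.
The bytes are already most-significant first: 0x6DCA.

0x6DCA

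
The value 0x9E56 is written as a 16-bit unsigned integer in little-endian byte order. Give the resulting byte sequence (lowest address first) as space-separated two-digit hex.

Split into bytes (most-significant first): 9E 56.
In little-endian order the low byte comes first in memory.
So at ascending addresses the bytes are 56 9E.

56 9E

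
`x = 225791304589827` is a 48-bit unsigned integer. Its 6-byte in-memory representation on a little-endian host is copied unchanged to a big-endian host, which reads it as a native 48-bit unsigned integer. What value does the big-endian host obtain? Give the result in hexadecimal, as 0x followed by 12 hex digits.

225791304589827 in 48-bit hexadecimal is 0xCD5B2280E203.
Stored little-endian, the bytes at ascending addresses are 03 E2 80 22 5B CD.
Read back as big-endian, the last byte is least significant, giving 0x03E280225BCD.

0x03E280225BCD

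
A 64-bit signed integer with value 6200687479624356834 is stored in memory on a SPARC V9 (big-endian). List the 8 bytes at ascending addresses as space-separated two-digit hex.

56 0D 44 68 FA 38 D3 E2

6200687479624356834 in hexadecimal, padded to 64 bits, is 0x560D4468FA38D3E2.
Split into bytes (most-significant first): 56 0D 44 68 FA 38 D3 E2.
Big-endian stores the most-significant byte at the lowest address.
So the memory order matches the most-significant-first order: 56 0D 44 68 FA 38 D3 E2.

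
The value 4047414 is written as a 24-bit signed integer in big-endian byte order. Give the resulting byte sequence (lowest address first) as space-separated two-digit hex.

4047414 in hexadecimal, padded to 24 bits, is 0x3DC236.
Split into bytes (most-significant first): 3D C2 36.
Big-endian stores the most-significant byte at the lowest address.
So the memory order matches the most-significant-first order: 3D C2 36.

3D C2 36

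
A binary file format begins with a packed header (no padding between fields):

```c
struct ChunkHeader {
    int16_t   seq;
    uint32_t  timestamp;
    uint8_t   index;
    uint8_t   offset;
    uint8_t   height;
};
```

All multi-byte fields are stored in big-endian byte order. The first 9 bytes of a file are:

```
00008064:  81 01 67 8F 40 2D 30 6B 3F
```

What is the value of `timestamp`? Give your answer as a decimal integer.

`timestamp` follows `seq` (2 bytes), so it starts at byte offset 2 and occupies 4 bytes.
Bytes at offsets 2..5: 67 8F 40 2D.
In big-endian order the high byte comes first in memory.
The bytes are already most-significant first: 0x678F402D.
0x678F402D = 1737441325.

1737441325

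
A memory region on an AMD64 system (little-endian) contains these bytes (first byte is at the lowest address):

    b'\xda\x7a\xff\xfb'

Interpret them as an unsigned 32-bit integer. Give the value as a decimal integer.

Little-endian stores the least-significant byte at the lowest address.
Reassemble most-significant byte first: FB FF 7A DA → 0xFBFF7ADA.
0xFBFF7ADA = 4227824346.

4227824346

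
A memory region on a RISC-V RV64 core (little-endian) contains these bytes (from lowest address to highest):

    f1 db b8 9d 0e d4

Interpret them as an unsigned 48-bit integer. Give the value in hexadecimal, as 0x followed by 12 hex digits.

In little-endian order the low byte comes first in memory.
Reassemble most-significant byte first: D4 0E 9D B8 DB F1 → 0xD40E9DB8DBF1.

0xD40E9DB8DBF1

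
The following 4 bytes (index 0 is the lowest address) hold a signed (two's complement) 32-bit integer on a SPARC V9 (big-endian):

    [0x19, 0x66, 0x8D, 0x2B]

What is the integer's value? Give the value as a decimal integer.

426151211

In big-endian order the high byte comes first in memory.
The bytes are already most-significant first: 0x19668D2B.
0x19668D2B = 426151211.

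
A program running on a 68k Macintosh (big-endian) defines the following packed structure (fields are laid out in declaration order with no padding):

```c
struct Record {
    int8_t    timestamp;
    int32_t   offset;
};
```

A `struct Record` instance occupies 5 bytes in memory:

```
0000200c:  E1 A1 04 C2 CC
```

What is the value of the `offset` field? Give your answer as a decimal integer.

-1593523508

`offset` follows `timestamp` (1 byte), so it starts at byte offset 1 and occupies 4 bytes.
Bytes at offsets 1..4: A1 04 C2 CC.
Big-endian: lowest address holds the most-significant byte.
The bytes are already most-significant first: 0xA104C2CC.
Top bit is set, so as a signed 32-bit value this is 0xA104C2CC − 2^32 = -1593523508.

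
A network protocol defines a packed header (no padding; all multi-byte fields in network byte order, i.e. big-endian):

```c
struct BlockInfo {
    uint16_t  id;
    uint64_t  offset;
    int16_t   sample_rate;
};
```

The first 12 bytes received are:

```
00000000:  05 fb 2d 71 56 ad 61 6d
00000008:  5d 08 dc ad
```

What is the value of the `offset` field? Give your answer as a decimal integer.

`offset` follows `id` (2 bytes), so it starts at byte offset 2 and occupies 8 bytes.
Bytes at offsets 2..9: 2D 71 56 AD 61 6D 5D 08.
Big-endian stores the most-significant byte at the lowest address.
The bytes are already most-significant first: 0x2D7156AD616D5D08.
0x2D7156AD616D5D08 = 3274493706738949384.

3274493706738949384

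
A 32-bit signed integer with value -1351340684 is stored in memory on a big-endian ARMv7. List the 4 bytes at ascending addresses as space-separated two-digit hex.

Two's complement of -1351340684 in 32 bits: 1351340684 = 0x508BD28C; invert → 0xAF742D73; add 1 → 0xAF742D74.
Split into bytes (most-significant first): AF 74 2D 74.
Big-endian stores the most-significant byte at the lowest address.
So the memory order matches the most-significant-first order: AF 74 2D 74.

AF 74 2D 74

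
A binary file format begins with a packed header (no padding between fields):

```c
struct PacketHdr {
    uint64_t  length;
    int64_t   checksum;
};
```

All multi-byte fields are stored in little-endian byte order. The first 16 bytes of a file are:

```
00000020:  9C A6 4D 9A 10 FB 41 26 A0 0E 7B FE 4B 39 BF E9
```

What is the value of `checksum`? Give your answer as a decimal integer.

`checksum` follows `length` (8 bytes), so it starts at byte offset 8 and occupies 8 bytes.
Bytes at offsets 8..15: A0 0E 7B FE 4B 39 BF E9.
Little-endian: lowest address holds the least-significant byte.
Reassemble most-significant byte first: E9 BF 39 4B FE 7B 0E A0 → 0xE9BF394BFE7B0EA0.
Top bit is set, so as a signed 64-bit value this is 0xE9BF394BFE7B0EA0 − 2^64 = -1603499943765799264.

-1603499943765799264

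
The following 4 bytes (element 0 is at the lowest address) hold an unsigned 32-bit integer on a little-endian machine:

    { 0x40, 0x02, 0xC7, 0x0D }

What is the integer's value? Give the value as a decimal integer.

231146048

Little-endian: lowest address holds the least-significant byte.
Reassemble most-significant byte first: 0D C7 02 40 → 0x0DC70240.
0x0DC70240 = 231146048.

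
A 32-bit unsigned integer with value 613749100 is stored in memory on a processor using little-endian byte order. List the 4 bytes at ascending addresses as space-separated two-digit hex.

6C 11 95 24

613749100 in hexadecimal, padded to 32 bits, is 0x2495116C.
Split into bytes (most-significant first): 24 95 11 6C.
In little-endian order the low byte comes first in memory.
So at ascending addresses the bytes are 6C 11 95 24.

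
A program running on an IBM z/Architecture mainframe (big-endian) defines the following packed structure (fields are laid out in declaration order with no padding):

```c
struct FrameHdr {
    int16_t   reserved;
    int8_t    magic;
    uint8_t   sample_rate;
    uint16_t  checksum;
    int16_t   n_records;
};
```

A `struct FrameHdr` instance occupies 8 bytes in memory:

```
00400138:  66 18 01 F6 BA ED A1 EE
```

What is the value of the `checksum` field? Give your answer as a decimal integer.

`checksum` follows `reserved` (2 B), `magic` (1 B), `sample_rate` (1 B), so it starts at offset 2 + 1 + 1 = 4 and occupies 2 bytes.
Bytes at offsets 4..5: BA ED.
Big-endian: lowest address holds the most-significant byte.
The bytes are already most-significant first: 0xBAED.
0xBAED = 47853.

47853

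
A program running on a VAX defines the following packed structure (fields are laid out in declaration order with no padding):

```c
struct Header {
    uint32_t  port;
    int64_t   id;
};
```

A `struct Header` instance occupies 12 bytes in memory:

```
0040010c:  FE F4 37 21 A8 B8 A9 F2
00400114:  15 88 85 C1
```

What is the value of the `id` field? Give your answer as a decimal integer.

-4502042624640042840

`id` follows `port` (4 bytes), so it starts at byte offset 4 and occupies 8 bytes.
Bytes at offsets 4..11: A8 B8 A9 F2 15 88 85 C1.
In little-endian order the low byte comes first in memory.
Reassemble most-significant byte first: C1 85 88 15 F2 A9 B8 A8 → 0xC1858815F2A9B8A8.
Top bit is set, so as a signed 64-bit value this is 0xC1858815F2A9B8A8 − 2^64 = -4502042624640042840.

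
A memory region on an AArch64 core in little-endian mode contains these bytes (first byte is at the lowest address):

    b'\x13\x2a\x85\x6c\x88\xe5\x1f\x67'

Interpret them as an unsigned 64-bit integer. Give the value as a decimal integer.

Little-endian stores the least-significant byte at the lowest address.
Reassemble most-significant byte first: 67 1F E5 88 6C 85 2A 13 → 0x671FE5886C852A13.
0x671FE5886C852A13 = 7430910284283587091.

7430910284283587091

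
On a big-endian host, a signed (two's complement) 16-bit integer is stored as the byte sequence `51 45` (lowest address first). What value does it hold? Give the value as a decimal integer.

20805

Big-endian: lowest address holds the most-significant byte.
The bytes are already most-significant first: 0x5145.
0x5145 = 20805.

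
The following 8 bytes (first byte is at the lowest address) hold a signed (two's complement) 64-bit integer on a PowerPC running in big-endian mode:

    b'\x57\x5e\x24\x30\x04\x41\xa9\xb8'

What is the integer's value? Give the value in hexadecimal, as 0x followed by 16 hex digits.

Big-endian stores the most-significant byte at the lowest address.
The bytes are already most-significant first: 0x575E24300441A9B8.

0x575E24300441A9B8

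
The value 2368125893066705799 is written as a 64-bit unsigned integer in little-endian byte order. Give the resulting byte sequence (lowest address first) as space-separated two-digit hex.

2368125893066705799 in hexadecimal, padded to 64 bits, is 0x20DD45F3EFA54B87.
Split into bytes (most-significant first): 20 DD 45 F3 EF A5 4B 87.
Little-endian stores the least-significant byte at the lowest address.
So at ascending addresses the bytes are 87 4B A5 EF F3 45 DD 20.

87 4B A5 EF F3 45 DD 20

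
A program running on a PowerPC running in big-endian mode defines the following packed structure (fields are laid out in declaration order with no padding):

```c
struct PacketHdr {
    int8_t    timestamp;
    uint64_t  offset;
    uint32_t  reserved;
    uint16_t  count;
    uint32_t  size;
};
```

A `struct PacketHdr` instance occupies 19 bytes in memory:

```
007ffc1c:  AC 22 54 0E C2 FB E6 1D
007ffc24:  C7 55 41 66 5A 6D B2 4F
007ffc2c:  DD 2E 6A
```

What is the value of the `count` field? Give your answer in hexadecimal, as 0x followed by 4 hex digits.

`count` follows `timestamp` (1 B), `offset` (8 B), `reserved` (4 B), so it starts at offset 1 + 8 + 4 = 13 and occupies 2 bytes.
Bytes at offsets 13..14: 6D B2.
Big-endian: lowest address holds the most-significant byte.
The bytes are already most-significant first: 0x6DB2.

0x6DB2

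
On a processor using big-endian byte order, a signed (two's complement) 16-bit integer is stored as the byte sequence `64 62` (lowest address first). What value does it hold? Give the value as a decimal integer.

25698

In big-endian order the high byte comes first in memory.
The bytes are already most-significant first: 0x6462.
0x6462 = 25698.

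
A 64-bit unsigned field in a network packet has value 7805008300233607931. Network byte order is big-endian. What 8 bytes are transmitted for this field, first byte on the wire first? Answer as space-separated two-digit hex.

6C 50 F5 B2 44 66 4A FB

7805008300233607931 in hexadecimal, padded to 64 bits, is 0x6C50F5B244664AFB.
Split into bytes (most-significant first): 6C 50 F5 B2 44 66 4A FB.
Big-endian stores the most-significant byte at the lowest address.
So the memory order matches the most-significant-first order: 6C 50 F5 B2 44 66 4A FB.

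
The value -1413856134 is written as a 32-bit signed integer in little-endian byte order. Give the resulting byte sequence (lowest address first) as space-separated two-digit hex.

7A 44 BA AB

Two's complement of -1413856134 in 32 bits: 1413856134 = 0x5445BB86; invert → 0xABBA4479; add 1 → 0xABBA447A.
Split into bytes (most-significant first): AB BA 44 7A.
Little-endian stores the least-significant byte at the lowest address.
So at ascending addresses the bytes are 7A 44 BA AB.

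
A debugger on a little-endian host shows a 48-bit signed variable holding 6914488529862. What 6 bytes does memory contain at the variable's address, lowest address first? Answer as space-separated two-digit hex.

C6 F3 A1 E7 49 06

6914488529862 in hexadecimal, padded to 48 bits, is 0x0649E7A1F3C6.
Split into bytes (most-significant first): 06 49 E7 A1 F3 C6.
In little-endian order the low byte comes first in memory.
So at ascending addresses the bytes are C6 F3 A1 E7 49 06.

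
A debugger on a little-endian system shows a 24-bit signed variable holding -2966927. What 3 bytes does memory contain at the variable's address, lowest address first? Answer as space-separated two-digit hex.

71 BA D2

Two's complement of -2966927 in 24 bits: 2966927 = 0x2D458F; invert → 0xD2BA70; add 1 → 0xD2BA71.
Split into bytes (most-significant first): D2 BA 71.
Little-endian stores the least-significant byte at the lowest address.
So at ascending addresses the bytes are 71 BA D2.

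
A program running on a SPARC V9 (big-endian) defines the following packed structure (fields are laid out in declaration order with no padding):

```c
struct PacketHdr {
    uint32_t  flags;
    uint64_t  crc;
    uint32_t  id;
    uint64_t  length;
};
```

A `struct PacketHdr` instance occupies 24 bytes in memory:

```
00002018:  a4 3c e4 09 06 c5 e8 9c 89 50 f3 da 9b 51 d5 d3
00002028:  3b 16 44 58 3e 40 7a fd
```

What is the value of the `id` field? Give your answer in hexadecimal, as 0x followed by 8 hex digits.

0x9B51D5D3

`id` follows `flags` (4 B), `crc` (8 B), so it starts at offset 4 + 8 = 12 and occupies 4 bytes.
Bytes at offsets 12..15: 9B 51 D5 D3.
Big-endian: lowest address holds the most-significant byte.
The bytes are already most-significant first: 0x9B51D5D3.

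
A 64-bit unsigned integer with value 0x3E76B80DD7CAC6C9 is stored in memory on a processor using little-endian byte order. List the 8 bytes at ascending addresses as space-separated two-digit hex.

Split into bytes (most-significant first): 3E 76 B8 0D D7 CA C6 C9.
Little-endian stores the least-significant byte at the lowest address.
So at ascending addresses the bytes are C9 C6 CA D7 0D B8 76 3E.

C9 C6 CA D7 0D B8 76 3E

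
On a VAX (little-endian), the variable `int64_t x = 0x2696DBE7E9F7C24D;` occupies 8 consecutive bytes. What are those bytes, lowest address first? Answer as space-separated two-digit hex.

Split into bytes (most-significant first): 26 96 DB E7 E9 F7 C2 4D.
Little-endian stores the least-significant byte at the lowest address.
So at ascending addresses the bytes are 4D C2 F7 E9 E7 DB 96 26.

4D C2 F7 E9 E7 DB 96 26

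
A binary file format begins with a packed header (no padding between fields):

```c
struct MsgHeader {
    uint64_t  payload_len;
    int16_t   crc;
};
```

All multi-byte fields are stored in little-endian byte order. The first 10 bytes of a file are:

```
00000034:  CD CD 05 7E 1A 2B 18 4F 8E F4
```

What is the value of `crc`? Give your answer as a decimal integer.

-2930

`crc` follows `payload_len` (8 bytes), so it starts at byte offset 8 and occupies 2 bytes.
Bytes at offsets 8..9: 8E F4.
In little-endian order the low byte comes first in memory.
Reassemble most-significant byte first: F4 8E → 0xF48E.
Top bit is set, so as a signed 16-bit value this is 0xF48E − 2^16 = -2930.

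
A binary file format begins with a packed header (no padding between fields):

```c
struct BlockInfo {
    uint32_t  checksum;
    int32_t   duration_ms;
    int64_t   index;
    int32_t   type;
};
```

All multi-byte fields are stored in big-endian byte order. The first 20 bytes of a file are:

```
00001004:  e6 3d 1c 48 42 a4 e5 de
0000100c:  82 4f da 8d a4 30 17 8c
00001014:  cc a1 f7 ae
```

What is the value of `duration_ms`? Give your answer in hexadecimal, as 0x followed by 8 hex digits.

`duration_ms` follows `checksum` (4 bytes), so it starts at byte offset 4 and occupies 4 bytes.
Bytes at offsets 4..7: 42 A4 E5 DE.
In big-endian order the high byte comes first in memory.
The bytes are already most-significant first: 0x42A4E5DE.

0x42A4E5DE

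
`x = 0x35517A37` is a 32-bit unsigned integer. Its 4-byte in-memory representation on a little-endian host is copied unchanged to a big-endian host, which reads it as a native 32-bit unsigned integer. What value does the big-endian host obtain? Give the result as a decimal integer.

Stored little-endian, the bytes at ascending addresses are 37 7A 51 35.
Read back as big-endian, the last byte is least significant, giving 0x377A5135.
0x377A5135 = 930763061.

930763061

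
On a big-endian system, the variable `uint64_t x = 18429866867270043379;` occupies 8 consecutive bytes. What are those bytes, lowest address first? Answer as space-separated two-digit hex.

18429866867270043379 in hexadecimal, padded to 64 bits, is 0xFFC40A45295F46F3.
Split into bytes (most-significant first): FF C4 0A 45 29 5F 46 F3.
Big-endian: lowest address holds the most-significant byte.
So the memory order matches the most-significant-first order: FF C4 0A 45 29 5F 46 F3.

FF C4 0A 45 29 5F 46 F3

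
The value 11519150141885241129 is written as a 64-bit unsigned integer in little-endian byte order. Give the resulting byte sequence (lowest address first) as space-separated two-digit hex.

11519150141885241129 in hexadecimal, padded to 64 bits, is 0x9FDC3E05E175D729.
Split into bytes (most-significant first): 9F DC 3E 05 E1 75 D7 29.
Little-endian: lowest address holds the least-significant byte.
So at ascending addresses the bytes are 29 D7 75 E1 05 3E DC 9F.

29 D7 75 E1 05 3E DC 9F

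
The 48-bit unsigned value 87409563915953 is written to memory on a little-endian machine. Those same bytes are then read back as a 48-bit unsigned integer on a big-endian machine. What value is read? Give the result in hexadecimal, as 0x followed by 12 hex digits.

87409563915953 in 48-bit hexadecimal is 0x4F7FA001D6B1.
Stored little-endian, the bytes at ascending addresses are B1 D6 01 A0 7F 4F.
Read back as big-endian, the last byte is least significant, giving 0xB1D601A07F4F.

0xB1D601A07F4F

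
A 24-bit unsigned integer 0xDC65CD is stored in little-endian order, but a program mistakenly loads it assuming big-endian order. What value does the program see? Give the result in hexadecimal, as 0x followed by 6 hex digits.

Stored little-endian, the bytes at ascending addresses are CD 65 DC.
Read back as big-endian, the last byte is least significant, giving 0xCD65DC.

0xCD65DC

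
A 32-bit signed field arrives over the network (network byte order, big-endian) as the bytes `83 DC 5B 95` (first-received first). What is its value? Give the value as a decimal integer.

In big-endian order the high byte comes first in memory.
The bytes are already most-significant first: 0x83DC5B95.
Top bit is set, so as a signed 32-bit value this is 0x83DC5B95 − 2^32 = -2082710635.

-2082710635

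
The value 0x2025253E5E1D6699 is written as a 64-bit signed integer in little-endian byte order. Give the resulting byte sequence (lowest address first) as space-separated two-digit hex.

99 66 1D 5E 3E 25 25 20

Split into bytes (most-significant first): 20 25 25 3E 5E 1D 66 99.
Little-endian: lowest address holds the least-significant byte.
So at ascending addresses the bytes are 99 66 1D 5E 3E 25 25 20.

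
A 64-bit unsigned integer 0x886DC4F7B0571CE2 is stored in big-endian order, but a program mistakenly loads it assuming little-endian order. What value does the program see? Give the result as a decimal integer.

16292993969502317960

Stored big-endian, the bytes at ascending addresses are 88 6D C4 F7 B0 57 1C E2.
Read back as little-endian, the first byte is least significant, giving 0xE21C57B0F7C46D88.
0xE21C57B0F7C46D88 = 16292993969502317960.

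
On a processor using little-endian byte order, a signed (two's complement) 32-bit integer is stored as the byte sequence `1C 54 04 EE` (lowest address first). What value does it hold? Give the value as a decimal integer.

-301706212

In little-endian order the low byte comes first in memory.
Reassemble most-significant byte first: EE 04 54 1C → 0xEE04541C.
Top bit is set, so as a signed 32-bit value this is 0xEE04541C − 2^32 = -301706212.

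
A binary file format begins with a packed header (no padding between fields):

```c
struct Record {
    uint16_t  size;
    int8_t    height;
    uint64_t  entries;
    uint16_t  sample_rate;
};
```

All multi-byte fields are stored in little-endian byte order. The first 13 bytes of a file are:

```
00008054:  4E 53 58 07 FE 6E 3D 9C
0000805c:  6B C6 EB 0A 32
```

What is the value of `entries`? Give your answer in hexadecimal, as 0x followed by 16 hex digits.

`entries` follows `size` (2 B), `height` (1 B), so it starts at offset 2 + 1 = 3 and occupies 8 bytes.
Bytes at offsets 3..10: 07 FE 6E 3D 9C 6B C6 EB.
In little-endian order the low byte comes first in memory.
Reassemble most-significant byte first: EB C6 6B 9C 3D 6E FE 07 → 0xEBC66B9C3D6EFE07.

0xEBC66B9C3D6EFE07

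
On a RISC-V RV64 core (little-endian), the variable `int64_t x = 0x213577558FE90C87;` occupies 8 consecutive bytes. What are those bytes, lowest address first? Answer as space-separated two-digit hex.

87 0C E9 8F 55 77 35 21

Split into bytes (most-significant first): 21 35 77 55 8F E9 0C 87.
Little-endian stores the least-significant byte at the lowest address.
So at ascending addresses the bytes are 87 0C E9 8F 55 77 35 21.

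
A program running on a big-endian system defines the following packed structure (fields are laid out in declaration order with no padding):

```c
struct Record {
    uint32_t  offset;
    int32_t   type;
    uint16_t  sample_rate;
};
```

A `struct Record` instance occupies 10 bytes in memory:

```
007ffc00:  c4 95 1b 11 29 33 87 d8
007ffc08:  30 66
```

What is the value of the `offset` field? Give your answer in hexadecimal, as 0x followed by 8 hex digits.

0xC4951B11

`offset` is the first field, at byte offset 0, occupying 4 bytes.
Bytes at offsets 0..3: C4 95 1B 11.
Big-endian stores the most-significant byte at the lowest address.
The bytes are already most-significant first: 0xC4951B11.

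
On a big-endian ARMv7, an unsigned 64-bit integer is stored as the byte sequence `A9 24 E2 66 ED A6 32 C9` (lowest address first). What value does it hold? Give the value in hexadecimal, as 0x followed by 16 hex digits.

0xA924E266EDA632C9

Big-endian: lowest address holds the most-significant byte.
The bytes are already most-significant first: 0xA924E266EDA632C9.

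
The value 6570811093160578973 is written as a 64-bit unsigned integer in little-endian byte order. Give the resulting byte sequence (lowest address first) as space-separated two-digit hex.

6570811093160578973 in hexadecimal, padded to 64 bits, is 0x5B3035E026084F9D.
Split into bytes (most-significant first): 5B 30 35 E0 26 08 4F 9D.
In little-endian order the low byte comes first in memory.
So at ascending addresses the bytes are 9D 4F 08 26 E0 35 30 5B.

9D 4F 08 26 E0 35 30 5B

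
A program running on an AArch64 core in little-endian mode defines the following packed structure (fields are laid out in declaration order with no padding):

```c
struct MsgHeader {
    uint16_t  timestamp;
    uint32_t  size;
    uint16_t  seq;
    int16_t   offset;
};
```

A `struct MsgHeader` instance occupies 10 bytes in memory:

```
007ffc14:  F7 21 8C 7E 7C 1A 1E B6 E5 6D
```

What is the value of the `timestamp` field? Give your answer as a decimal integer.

8695

`timestamp` is the first field, at byte offset 0, occupying 2 bytes.
Bytes at offsets 0..1: F7 21.
Little-endian stores the least-significant byte at the lowest address.
Reassemble most-significant byte first: 21 F7 → 0x21F7.
0x21F7 = 8695.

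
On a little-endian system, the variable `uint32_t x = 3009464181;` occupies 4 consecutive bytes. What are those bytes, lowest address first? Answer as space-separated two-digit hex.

75 C7 60 B3

3009464181 in hexadecimal, padded to 32 bits, is 0xB360C775.
Split into bytes (most-significant first): B3 60 C7 75.
Little-endian: lowest address holds the least-significant byte.
So at ascending addresses the bytes are 75 C7 60 B3.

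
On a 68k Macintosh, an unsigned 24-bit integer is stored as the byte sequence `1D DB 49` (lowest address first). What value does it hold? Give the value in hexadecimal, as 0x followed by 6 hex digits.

0x1DDB49

Big-endian stores the most-significant byte at the lowest address.
The bytes are already most-significant first: 0x1DDB49.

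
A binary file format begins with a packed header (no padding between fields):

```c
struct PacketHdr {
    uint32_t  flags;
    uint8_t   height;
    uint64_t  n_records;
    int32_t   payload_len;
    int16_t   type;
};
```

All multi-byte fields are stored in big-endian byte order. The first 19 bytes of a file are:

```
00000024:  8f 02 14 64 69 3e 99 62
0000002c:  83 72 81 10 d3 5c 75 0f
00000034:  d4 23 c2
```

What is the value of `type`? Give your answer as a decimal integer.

9154

`type` follows `flags` (4 B), `height` (1 B), `n_records` (8 B), `payload_len` (4 B), so it starts at offset 4 + 1 + 8 + 4 = 17 and occupies 2 bytes.
Bytes at offsets 17..18: 23 C2.
Big-endian: lowest address holds the most-significant byte.
The bytes are already most-significant first: 0x23C2.
0x23C2 = 9154.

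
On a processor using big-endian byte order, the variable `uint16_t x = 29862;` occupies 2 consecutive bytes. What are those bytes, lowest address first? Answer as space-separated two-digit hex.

29862 in hexadecimal, padded to 16 bits, is 0x74A6.
Split into bytes (most-significant first): 74 A6.
Big-endian: lowest address holds the most-significant byte.
So the memory order matches the most-significant-first order: 74 A6.

74 A6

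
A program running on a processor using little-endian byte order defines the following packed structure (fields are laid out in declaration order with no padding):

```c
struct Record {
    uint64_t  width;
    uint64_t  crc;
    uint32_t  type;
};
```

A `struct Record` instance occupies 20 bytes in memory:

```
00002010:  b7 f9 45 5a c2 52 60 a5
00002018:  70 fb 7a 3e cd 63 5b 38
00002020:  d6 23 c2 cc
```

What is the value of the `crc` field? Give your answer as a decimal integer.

`crc` follows `width` (8 bytes), so it starts at byte offset 8 and occupies 8 bytes.
Bytes at offsets 8..15: 70 FB 7A 3E CD 63 5B 38.
Little-endian stores the least-significant byte at the lowest address.
Reassemble most-significant byte first: 38 5B 63 CD 3E 7A FB 70 → 0x385B63CD3E7AFB70.
0x385B63CD3E7AFB70 = 4060949222172326768.

4060949222172326768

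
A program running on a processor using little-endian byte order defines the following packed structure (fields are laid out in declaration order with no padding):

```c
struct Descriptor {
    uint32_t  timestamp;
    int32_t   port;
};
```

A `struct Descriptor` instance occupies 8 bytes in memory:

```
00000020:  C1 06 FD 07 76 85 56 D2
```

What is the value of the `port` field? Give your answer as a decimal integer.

-766081674

`port` follows `timestamp` (4 bytes), so it starts at byte offset 4 and occupies 4 bytes.
Bytes at offsets 4..7: 76 85 56 D2.
Little-endian stores the least-significant byte at the lowest address.
Reassemble most-significant byte first: D2 56 85 76 → 0xD2568576.
Top bit is set, so as a signed 32-bit value this is 0xD2568576 − 2^32 = -766081674.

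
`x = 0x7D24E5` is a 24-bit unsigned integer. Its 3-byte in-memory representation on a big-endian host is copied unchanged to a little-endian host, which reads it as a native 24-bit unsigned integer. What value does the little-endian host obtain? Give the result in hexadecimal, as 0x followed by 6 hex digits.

Stored big-endian, the bytes at ascending addresses are 7D 24 E5.
Read back as little-endian, the first byte is least significant, giving 0xE5247D.

0xE5247D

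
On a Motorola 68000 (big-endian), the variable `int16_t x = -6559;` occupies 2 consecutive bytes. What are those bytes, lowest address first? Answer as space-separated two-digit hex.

Two's complement of -6559 in 16 bits: 6559 = 0x199F; invert → 0xE660; add 1 → 0xE661.
Split into bytes (most-significant first): E6 61.
Big-endian stores the most-significant byte at the lowest address.
So the memory order matches the most-significant-first order: E6 61.

E6 61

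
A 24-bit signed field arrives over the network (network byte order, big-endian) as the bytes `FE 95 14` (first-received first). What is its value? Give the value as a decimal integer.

-92908

Big-endian stores the most-significant byte at the lowest address.
The bytes are already most-significant first: 0xFE9514.
Top bit is set, so as a signed 24-bit value this is 0xFE9514 − 2^24 = -92908.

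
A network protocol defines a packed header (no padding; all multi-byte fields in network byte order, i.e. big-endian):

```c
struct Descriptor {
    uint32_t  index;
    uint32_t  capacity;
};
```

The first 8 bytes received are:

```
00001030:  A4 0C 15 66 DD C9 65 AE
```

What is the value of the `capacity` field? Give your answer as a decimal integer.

3720963502

`capacity` follows `index` (4 bytes), so it starts at byte offset 4 and occupies 4 bytes.
Bytes at offsets 4..7: DD C9 65 AE.
In big-endian order the high byte comes first in memory.
The bytes are already most-significant first: 0xDDC965AE.
0xDDC965AE = 3720963502.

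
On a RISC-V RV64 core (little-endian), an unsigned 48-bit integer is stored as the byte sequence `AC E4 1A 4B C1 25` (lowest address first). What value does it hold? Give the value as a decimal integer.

Little-endian: lowest address holds the least-significant byte.
Reassemble most-significant byte first: 25 C1 4B 1A E4 AC → 0x25C14B1AE4AC.
0x25C14B1AE4AC = 41512118969516.

41512118969516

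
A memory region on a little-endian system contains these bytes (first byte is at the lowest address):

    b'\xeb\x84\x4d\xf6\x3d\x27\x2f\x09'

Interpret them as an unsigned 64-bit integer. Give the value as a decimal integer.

Little-endian: lowest address holds the least-significant byte.
Reassemble most-significant byte first: 09 2F 27 3D F6 4D 84 EB → 0x092F273DF64D84EB.
0x092F273DF64D84EB = 661790817325516011.

661790817325516011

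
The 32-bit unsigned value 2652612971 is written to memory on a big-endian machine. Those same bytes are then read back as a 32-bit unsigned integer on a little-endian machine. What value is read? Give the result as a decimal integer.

2652612971 in 32-bit hexadecimal is 0x9E1BA96B.
Stored big-endian, the bytes at ascending addresses are 9E 1B A9 6B.
Read back as little-endian, the first byte is least significant, giving 0x6BA91B9E.
0x6BA91B9E = 1806244766.

1806244766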